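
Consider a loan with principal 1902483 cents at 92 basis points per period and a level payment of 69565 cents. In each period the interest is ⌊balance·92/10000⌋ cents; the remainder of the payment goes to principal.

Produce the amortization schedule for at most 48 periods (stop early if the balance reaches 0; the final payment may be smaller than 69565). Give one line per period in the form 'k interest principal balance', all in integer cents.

1 17502 52063 1850420
2 17023 52542 1797878
3 16540 53025 1744853
4 16052 53513 1691340
5 15560 54005 1637335
6 15063 54502 1582833
7 14562 55003 1527830
8 14056 55509 1472321
9 13545 56020 1416301
10 13029 56536 1359765
11 12509 57056 1302709
12 11984 57581 1245128
13 11455 58110 1187018
14 10920 58645 1128373
15 10381 59184 1069189
16 9836 59729 1009460
17 9287 60278 949182
18 8732 60833 888349
19 8172 61393 826956
20 7607 61958 764998
21 7037 62528 702470
22 6462 63103 639367
23 5882 63683 575684
24 5296 64269 511415
25 4705 64860 446555
26 4108 65457 381098
27 3506 66059 315039
28 2898 66667 248372
29 2285 67280 181092
30 1666 67899 113193
31 1041 68524 44669
32 410 44669 0

1. interest=⌊1902483·92/10000⌋=17502; principal=69565-17502=52063; balance=1902483-52063=1850420
2. interest=⌊1850420·92/10000⌋=17023; principal=69565-17023=52542; balance=1850420-52542=1797878
3. interest=⌊1797878·92/10000⌋=16540; principal=69565-16540=53025; balance=1797878-53025=1744853
4. interest=⌊1744853·92/10000⌋=16052; principal=69565-16052=53513; balance=1744853-53513=1691340
5. interest=⌊1691340·92/10000⌋=15560; principal=69565-15560=54005; balance=1691340-54005=1637335
6. interest=⌊1637335·92/10000⌋=15063; principal=69565-15063=54502; balance=1637335-54502=1582833
7. interest=⌊1582833·92/10000⌋=14562; principal=69565-14562=55003; balance=1582833-55003=1527830
8. interest=⌊1527830·92/10000⌋=14056; principal=69565-14056=55509; balance=1527830-55509=1472321
9. interest=⌊1472321·92/10000⌋=13545; principal=69565-13545=56020; balance=1472321-56020=1416301
10. interest=⌊1416301·92/10000⌋=13029; principal=69565-13029=56536; balance=1416301-56536=1359765
11. interest=⌊1359765·92/10000⌋=12509; principal=69565-12509=57056; balance=1359765-57056=1302709
12. interest=⌊1302709·92/10000⌋=11984; principal=69565-11984=57581; balance=1302709-57581=1245128
13. interest=⌊1245128·92/10000⌋=11455; principal=69565-11455=58110; balance=1245128-58110=1187018
14. interest=⌊1187018·92/10000⌋=10920; principal=69565-10920=58645; balance=1187018-58645=1128373
15. interest=⌊1128373·92/10000⌋=10381; principal=69565-10381=59184; balance=1128373-59184=1069189
16. interest=⌊1069189·92/10000⌋=9836; principal=69565-9836=59729; balance=1069189-59729=1009460
17. interest=⌊1009460·92/10000⌋=9287; principal=69565-9287=60278; balance=1009460-60278=949182
18. interest=⌊949182·92/10000⌋=8732; principal=69565-8732=60833; balance=949182-60833=888349
19. interest=⌊888349·92/10000⌋=8172; principal=69565-8172=61393; balance=888349-61393=826956
20. interest=⌊826956·92/10000⌋=7607; principal=69565-7607=61958; balance=826956-61958=764998
21. interest=⌊764998·92/10000⌋=7037; principal=69565-7037=62528; balance=764998-62528=702470
22. interest=⌊702470·92/10000⌋=6462; principal=69565-6462=63103; balance=702470-63103=639367
23. interest=⌊639367·92/10000⌋=5882; principal=69565-5882=63683; balance=639367-63683=575684
24. interest=⌊575684·92/10000⌋=5296; principal=69565-5296=64269; balance=575684-64269=511415
25. interest=⌊511415·92/10000⌋=4705; principal=69565-4705=64860; balance=511415-64860=446555
26. interest=⌊446555·92/10000⌋=4108; principal=69565-4108=65457; balance=446555-65457=381098
27. interest=⌊381098·92/10000⌋=3506; principal=69565-3506=66059; balance=381098-66059=315039
28. interest=⌊315039·92/10000⌋=2898; principal=69565-2898=66667; balance=315039-66667=248372
29. interest=⌊248372·92/10000⌋=2285; principal=69565-2285=67280; balance=248372-67280=181092
30. interest=⌊181092·92/10000⌋=1666; principal=69565-1666=67899; balance=181092-67899=113193
31. interest=⌊113193·92/10000⌋=1041; principal=69565-1041=68524; balance=113193-68524=44669
32. interest=⌊44669·92/10000⌋=410; principal=min(69565-410,44669)=44669; balance=44669-44669=0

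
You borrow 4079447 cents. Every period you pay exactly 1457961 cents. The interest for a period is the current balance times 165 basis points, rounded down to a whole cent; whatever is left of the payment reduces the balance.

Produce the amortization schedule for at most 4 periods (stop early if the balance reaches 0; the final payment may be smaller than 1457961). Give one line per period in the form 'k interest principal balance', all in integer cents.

1 67310 1390651 2688796
2 44365 1413596 1275200
3 21040 1275200 0

1. interest=⌊4079447·165/10000⌋=67310; principal=1457961-67310=1390651; balance=4079447-1390651=2688796
2. interest=⌊2688796·165/10000⌋=44365; principal=1457961-44365=1413596; balance=2688796-1413596=1275200
3. interest=⌊1275200·165/10000⌋=21040; principal=min(1457961-21040,1275200)=1275200; balance=1275200-1275200=0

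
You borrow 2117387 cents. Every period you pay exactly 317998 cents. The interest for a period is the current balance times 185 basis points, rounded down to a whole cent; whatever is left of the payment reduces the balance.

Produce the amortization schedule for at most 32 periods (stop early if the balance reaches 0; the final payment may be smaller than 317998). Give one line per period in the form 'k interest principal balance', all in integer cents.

1. interest=⌊2117387·185/10000⌋=39171; principal=317998-39171=278827; balance=2117387-278827=1838560
2. interest=⌊1838560·185/10000⌋=34013; principal=317998-34013=283985; balance=1838560-283985=1554575
3. interest=⌊1554575·185/10000⌋=28759; principal=317998-28759=289239; balance=1554575-289239=1265336
4. interest=⌊1265336·185/10000⌋=23408; principal=317998-23408=294590; balance=1265336-294590=970746
5. interest=⌊970746·185/10000⌋=17958; principal=317998-17958=300040; balance=970746-300040=670706
6. interest=⌊670706·185/10000⌋=12408; principal=317998-12408=305590; balance=670706-305590=365116
7. interest=⌊365116·185/10000⌋=6754; principal=317998-6754=311244; balance=365116-311244=53872
8. interest=⌊53872·185/10000⌋=996; principal=min(317998-996,53872)=53872; balance=53872-53872=0

1 39171 278827 1838560
2 34013 283985 1554575
3 28759 289239 1265336
4 23408 294590 970746
5 17958 300040 670706
6 12408 305590 365116
7 6754 311244 53872
8 996 53872 0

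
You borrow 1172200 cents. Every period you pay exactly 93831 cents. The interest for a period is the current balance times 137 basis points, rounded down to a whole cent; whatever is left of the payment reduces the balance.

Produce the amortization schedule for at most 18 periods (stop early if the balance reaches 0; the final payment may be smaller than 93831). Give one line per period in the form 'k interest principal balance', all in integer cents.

1 16059 77772 1094428
2 14993 78838 1015590
3 13913 79918 935672
4 12818 81013 854659
5 11708 82123 772536
6 10583 83248 689288
7 9443 84388 604900
8 8287 85544 519356
9 7115 86716 432640
10 5927 87904 344736
11 4722 89109 255627
12 3502 90329 165298
13 2264 91567 73731
14 1010 73731 0

1. interest=⌊1172200·137/10000⌋=16059; principal=93831-16059=77772; balance=1172200-77772=1094428
2. interest=⌊1094428·137/10000⌋=14993; principal=93831-14993=78838; balance=1094428-78838=1015590
3. interest=⌊1015590·137/10000⌋=13913; principal=93831-13913=79918; balance=1015590-79918=935672
4. interest=⌊935672·137/10000⌋=12818; principal=93831-12818=81013; balance=935672-81013=854659
5. interest=⌊854659·137/10000⌋=11708; principal=93831-11708=82123; balance=854659-82123=772536
6. interest=⌊772536·137/10000⌋=10583; principal=93831-10583=83248; balance=772536-83248=689288
7. interest=⌊689288·137/10000⌋=9443; principal=93831-9443=84388; balance=689288-84388=604900
8. interest=⌊604900·137/10000⌋=8287; principal=93831-8287=85544; balance=604900-85544=519356
9. interest=⌊519356·137/10000⌋=7115; principal=93831-7115=86716; balance=519356-86716=432640
10. interest=⌊432640·137/10000⌋=5927; principal=93831-5927=87904; balance=432640-87904=344736
11. interest=⌊344736·137/10000⌋=4722; principal=93831-4722=89109; balance=344736-89109=255627
12. interest=⌊255627·137/10000⌋=3502; principal=93831-3502=90329; balance=255627-90329=165298
13. interest=⌊165298·137/10000⌋=2264; principal=93831-2264=91567; balance=165298-91567=73731
14. interest=⌊73731·137/10000⌋=1010; principal=min(93831-1010,73731)=73731; balance=73731-73731=0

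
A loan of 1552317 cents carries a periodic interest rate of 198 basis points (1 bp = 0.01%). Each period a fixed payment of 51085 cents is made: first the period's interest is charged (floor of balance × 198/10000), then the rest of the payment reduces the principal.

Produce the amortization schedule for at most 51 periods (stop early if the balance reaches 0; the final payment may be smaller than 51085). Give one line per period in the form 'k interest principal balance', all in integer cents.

1. interest=⌊1552317·198/10000⌋=30735; principal=51085-30735=20350; balance=1552317-20350=1531967
2. interest=⌊1531967·198/10000⌋=30332; principal=51085-30332=20753; balance=1531967-20753=1511214
3. interest=⌊1511214·198/10000⌋=29922; principal=51085-29922=21163; balance=1511214-21163=1490051
4. interest=⌊1490051·198/10000⌋=29503; principal=51085-29503=21582; balance=1490051-21582=1468469
5. interest=⌊1468469·198/10000⌋=29075; principal=51085-29075=22010; balance=1468469-22010=1446459
6. interest=⌊1446459·198/10000⌋=28639; principal=51085-28639=22446; balance=1446459-22446=1424013
7. interest=⌊1424013·198/10000⌋=28195; principal=51085-28195=22890; balance=1424013-22890=1401123
8. interest=⌊1401123·198/10000⌋=27742; principal=51085-27742=23343; balance=1401123-23343=1377780
9. interest=⌊1377780·198/10000⌋=27280; principal=51085-27280=23805; balance=1377780-23805=1353975
10. interest=⌊1353975·198/10000⌋=26808; principal=51085-26808=24277; balance=1353975-24277=1329698
11. interest=⌊1329698·198/10000⌋=26328; principal=51085-26328=24757; balance=1329698-24757=1304941
12. interest=⌊1304941·198/10000⌋=25837; principal=51085-25837=25248; balance=1304941-25248=1279693
13. interest=⌊1279693·198/10000⌋=25337; principal=51085-25337=25748; balance=1279693-25748=1253945
14. interest=⌊1253945·198/10000⌋=24828; principal=51085-24828=26257; balance=1253945-26257=1227688
15. interest=⌊1227688·198/10000⌋=24308; principal=51085-24308=26777; balance=1227688-26777=1200911
16. interest=⌊1200911·198/10000⌋=23778; principal=51085-23778=27307; balance=1200911-27307=1173604
17. interest=⌊1173604·198/10000⌋=23237; principal=51085-23237=27848; balance=1173604-27848=1145756
18. interest=⌊1145756·198/10000⌋=22685; principal=51085-22685=28400; balance=1145756-28400=1117356
19. interest=⌊1117356·198/10000⌋=22123; principal=51085-22123=28962; balance=1117356-28962=1088394
20. interest=⌊1088394·198/10000⌋=21550; principal=51085-21550=29535; balance=1088394-29535=1058859
21. interest=⌊1058859·198/10000⌋=20965; principal=51085-20965=30120; balance=1058859-30120=1028739
22. interest=⌊1028739·198/10000⌋=20369; principal=51085-20369=30716; balance=1028739-30716=998023
23. interest=⌊998023·198/10000⌋=19760; principal=51085-19760=31325; balance=998023-31325=966698
24. interest=⌊966698·198/10000⌋=19140; principal=51085-19140=31945; balance=966698-31945=934753
25. interest=⌊934753·198/10000⌋=18508; principal=51085-18508=32577; balance=934753-32577=902176
26. interest=⌊902176·198/10000⌋=17863; principal=51085-17863=33222; balance=902176-33222=868954
27. interest=⌊868954·198/10000⌋=17205; principal=51085-17205=33880; balance=868954-33880=835074
28. interest=⌊835074·198/10000⌋=16534; principal=51085-16534=34551; balance=835074-34551=800523
29. interest=⌊800523·198/10000⌋=15850; principal=51085-15850=35235; balance=800523-35235=765288
30. interest=⌊765288·198/10000⌋=15152; principal=51085-15152=35933; balance=765288-35933=729355
31. interest=⌊729355·198/10000⌋=14441; principal=51085-14441=36644; balance=729355-36644=692711
32. interest=⌊692711·198/10000⌋=13715; principal=51085-13715=37370; balance=692711-37370=655341
33. interest=⌊655341·198/10000⌋=12975; principal=51085-12975=38110; balance=655341-38110=617231
34. interest=⌊617231·198/10000⌋=12221; principal=51085-12221=38864; balance=617231-38864=578367
35. interest=⌊578367·198/10000⌋=11451; principal=51085-11451=39634; balance=578367-39634=538733
36. interest=⌊538733·198/10000⌋=10666; principal=51085-10666=40419; balance=538733-40419=498314
37. interest=⌊498314·198/10000⌋=9866; principal=51085-9866=41219; balance=498314-41219=457095
38. interest=⌊457095·198/10000⌋=9050; principal=51085-9050=42035; balance=457095-42035=415060
39. interest=⌊415060·198/10000⌋=8218; principal=51085-8218=42867; balance=415060-42867=372193
40. interest=⌊372193·198/10000⌋=7369; principal=51085-7369=43716; balance=372193-43716=328477
41. interest=⌊328477·198/10000⌋=6503; principal=51085-6503=44582; balance=328477-44582=283895
42. interest=⌊283895·198/10000⌋=5621; principal=51085-5621=45464; balance=283895-45464=238431
43. interest=⌊238431·198/10000⌋=4720; principal=51085-4720=46365; balance=238431-46365=192066
44. interest=⌊192066·198/10000⌋=3802; principal=51085-3802=47283; balance=192066-47283=144783
45. interest=⌊144783·198/10000⌋=2866; principal=51085-2866=48219; balance=144783-48219=96564
46. interest=⌊96564·198/10000⌋=1911; principal=51085-1911=49174; balance=96564-49174=47390
47. interest=⌊47390·198/10000⌋=938; principal=min(51085-938,47390)=47390; balance=47390-47390=0

1 30735 20350 1531967
2 30332 20753 1511214
3 29922 21163 1490051
4 29503 21582 1468469
5 29075 22010 1446459
6 28639 22446 1424013
7 28195 22890 1401123
8 27742 23343 1377780
9 27280 23805 1353975
10 26808 24277 1329698
11 26328 24757 1304941
12 25837 25248 1279693
13 25337 25748 1253945
14 24828 26257 1227688
15 24308 26777 1200911
16 23778 27307 1173604
17 23237 27848 1145756
18 22685 28400 1117356
19 22123 28962 1088394
20 21550 29535 1058859
21 20965 30120 1028739
22 20369 30716 998023
23 19760 31325 966698
24 19140 31945 934753
25 18508 32577 902176
26 17863 33222 868954
27 17205 33880 835074
28 16534 34551 800523
29 15850 35235 765288
30 15152 35933 729355
31 14441 36644 692711
32 13715 37370 655341
33 12975 38110 617231
34 12221 38864 578367
35 11451 39634 538733
36 10666 40419 498314
37 9866 41219 457095
38 9050 42035 415060
39 8218 42867 372193
40 7369 43716 328477
41 6503 44582 283895
42 5621 45464 238431
43 4720 46365 192066
44 3802 47283 144783
45 2866 48219 96564
46 1911 49174 47390
47 938 47390 0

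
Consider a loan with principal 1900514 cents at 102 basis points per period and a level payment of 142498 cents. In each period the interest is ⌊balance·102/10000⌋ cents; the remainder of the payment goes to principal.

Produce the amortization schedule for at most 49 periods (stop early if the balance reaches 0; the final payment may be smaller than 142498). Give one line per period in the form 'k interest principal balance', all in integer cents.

1. interest=⌊1900514·102/10000⌋=19385; principal=142498-19385=123113; balance=1900514-123113=1777401
2. interest=⌊1777401·102/10000⌋=18129; principal=142498-18129=124369; balance=1777401-124369=1653032
3. interest=⌊1653032·102/10000⌋=16860; principal=142498-16860=125638; balance=1653032-125638=1527394
4. interest=⌊1527394·102/10000⌋=15579; principal=142498-15579=126919; balance=1527394-126919=1400475
5. interest=⌊1400475·102/10000⌋=14284; principal=142498-14284=128214; balance=1400475-128214=1272261
6. interest=⌊1272261·102/10000⌋=12977; principal=142498-12977=129521; balance=1272261-129521=1142740
7. interest=⌊1142740·102/10000⌋=11655; principal=142498-11655=130843; balance=1142740-130843=1011897
8. interest=⌊1011897·102/10000⌋=10321; principal=142498-10321=132177; balance=1011897-132177=879720
9. interest=⌊879720·102/10000⌋=8973; principal=142498-8973=133525; balance=879720-133525=746195
10. interest=⌊746195·102/10000⌋=7611; principal=142498-7611=134887; balance=746195-134887=611308
11. interest=⌊611308·102/10000⌋=6235; principal=142498-6235=136263; balance=611308-136263=475045
12. interest=⌊475045·102/10000⌋=4845; principal=142498-4845=137653; balance=475045-137653=337392
13. interest=⌊337392·102/10000⌋=3441; principal=142498-3441=139057; balance=337392-139057=198335
14. interest=⌊198335·102/10000⌋=2023; principal=142498-2023=140475; balance=198335-140475=57860
15. interest=⌊57860·102/10000⌋=590; principal=min(142498-590,57860)=57860; balance=57860-57860=0

1 19385 123113 1777401
2 18129 124369 1653032
3 16860 125638 1527394
4 15579 126919 1400475
5 14284 128214 1272261
6 12977 129521 1142740
7 11655 130843 1011897
8 10321 132177 879720
9 8973 133525 746195
10 7611 134887 611308
11 6235 136263 475045
12 4845 137653 337392
13 3441 139057 198335
14 2023 140475 57860
15 590 57860 0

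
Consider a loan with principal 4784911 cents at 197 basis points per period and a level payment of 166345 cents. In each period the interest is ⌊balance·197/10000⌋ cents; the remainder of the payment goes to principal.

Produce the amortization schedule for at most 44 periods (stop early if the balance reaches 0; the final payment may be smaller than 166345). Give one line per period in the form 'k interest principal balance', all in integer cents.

1. interest=⌊4784911·197/10000⌋=94262; principal=166345-94262=72083; balance=4784911-72083=4712828
2. interest=⌊4712828·197/10000⌋=92842; principal=166345-92842=73503; balance=4712828-73503=4639325
3. interest=⌊4639325·197/10000⌋=91394; principal=166345-91394=74951; balance=4639325-74951=4564374
4. interest=⌊4564374·197/10000⌋=89918; principal=166345-89918=76427; balance=4564374-76427=4487947
5. interest=⌊4487947·197/10000⌋=88412; principal=166345-88412=77933; balance=4487947-77933=4410014
6. interest=⌊4410014·197/10000⌋=86877; principal=166345-86877=79468; balance=4410014-79468=4330546
7. interest=⌊4330546·197/10000⌋=85311; principal=166345-85311=81034; balance=4330546-81034=4249512
8. interest=⌊4249512·197/10000⌋=83715; principal=166345-83715=82630; balance=4249512-82630=4166882
9. interest=⌊4166882·197/10000⌋=82087; principal=166345-82087=84258; balance=4166882-84258=4082624
10. interest=⌊4082624·197/10000⌋=80427; principal=166345-80427=85918; balance=4082624-85918=3996706
11. interest=⌊3996706·197/10000⌋=78735; principal=166345-78735=87610; balance=3996706-87610=3909096
12. interest=⌊3909096·197/10000⌋=77009; principal=166345-77009=89336; balance=3909096-89336=3819760
13. interest=⌊3819760·197/10000⌋=75249; principal=166345-75249=91096; balance=3819760-91096=3728664
14. interest=⌊3728664·197/10000⌋=73454; principal=166345-73454=92891; balance=3728664-92891=3635773
15. interest=⌊3635773·197/10000⌋=71624; principal=166345-71624=94721; balance=3635773-94721=3541052
16. interest=⌊3541052·197/10000⌋=69758; principal=166345-69758=96587; balance=3541052-96587=3444465
17. interest=⌊3444465·197/10000⌋=67855; principal=166345-67855=98490; balance=3444465-98490=3345975
18. interest=⌊3345975·197/10000⌋=65915; principal=166345-65915=100430; balance=3345975-100430=3245545
19. interest=⌊3245545·197/10000⌋=63937; principal=166345-63937=102408; balance=3245545-102408=3143137
20. interest=⌊3143137·197/10000⌋=61919; principal=166345-61919=104426; balance=3143137-104426=3038711
21. interest=⌊3038711·197/10000⌋=59862; principal=166345-59862=106483; balance=3038711-106483=2932228
22. interest=⌊2932228·197/10000⌋=57764; principal=166345-57764=108581; balance=2932228-108581=2823647
23. interest=⌊2823647·197/10000⌋=55625; principal=166345-55625=110720; balance=2823647-110720=2712927
24. interest=⌊2712927·197/10000⌋=53444; principal=166345-53444=112901; balance=2712927-112901=2600026
25. interest=⌊2600026·197/10000⌋=51220; principal=166345-51220=115125; balance=2600026-115125=2484901
26. interest=⌊2484901·197/10000⌋=48952; principal=166345-48952=117393; balance=2484901-117393=2367508
27. interest=⌊2367508·197/10000⌋=46639; principal=166345-46639=119706; balance=2367508-119706=2247802
28. interest=⌊2247802·197/10000⌋=44281; principal=166345-44281=122064; balance=2247802-122064=2125738
29. interest=⌊2125738·197/10000⌋=41877; principal=166345-41877=124468; balance=2125738-124468=2001270
30. interest=⌊2001270·197/10000⌋=39425; principal=166345-39425=126920; balance=2001270-126920=1874350
31. interest=⌊1874350·197/10000⌋=36924; principal=166345-36924=129421; balance=1874350-129421=1744929
32. interest=⌊1744929·197/10000⌋=34375; principal=166345-34375=131970; balance=1744929-131970=1612959
33. interest=⌊1612959·197/10000⌋=31775; principal=166345-31775=134570; balance=1612959-134570=1478389
34. interest=⌊1478389·197/10000⌋=29124; principal=166345-29124=137221; balance=1478389-137221=1341168
35. interest=⌊1341168·197/10000⌋=26421; principal=166345-26421=139924; balance=1341168-139924=1201244
36. interest=⌊1201244·197/10000⌋=23664; principal=166345-23664=142681; balance=1201244-142681=1058563
37. interest=⌊1058563·197/10000⌋=20853; principal=166345-20853=145492; balance=1058563-145492=913071
38. interest=⌊913071·197/10000⌋=17987; principal=166345-17987=148358; balance=913071-148358=764713
39. interest=⌊764713·197/10000⌋=15064; principal=166345-15064=151281; balance=764713-151281=613432
40. interest=⌊613432·197/10000⌋=12084; principal=166345-12084=154261; balance=613432-154261=459171
41. interest=⌊459171·197/10000⌋=9045; principal=166345-9045=157300; balance=459171-157300=301871
42. interest=⌊301871·197/10000⌋=5946; principal=166345-5946=160399; balance=301871-160399=141472
43. interest=⌊141472·197/10000⌋=2786; principal=min(166345-2786,141472)=141472; balance=141472-141472=0

1 94262 72083 4712828
2 92842 73503 4639325
3 91394 74951 4564374
4 89918 76427 4487947
5 88412 77933 4410014
6 86877 79468 4330546
7 85311 81034 4249512
8 83715 82630 4166882
9 82087 84258 4082624
10 80427 85918 3996706
11 78735 87610 3909096
12 77009 89336 3819760
13 75249 91096 3728664
14 73454 92891 3635773
15 71624 94721 3541052
16 69758 96587 3444465
17 67855 98490 3345975
18 65915 100430 3245545
19 63937 102408 3143137
20 61919 104426 3038711
21 59862 106483 2932228
22 57764 108581 2823647
23 55625 110720 2712927
24 53444 112901 2600026
25 51220 115125 2484901
26 48952 117393 2367508
27 46639 119706 2247802
28 44281 122064 2125738
29 41877 124468 2001270
30 39425 126920 1874350
31 36924 129421 1744929
32 34375 131970 1612959
33 31775 134570 1478389
34 29124 137221 1341168
35 26421 139924 1201244
36 23664 142681 1058563
37 20853 145492 913071
38 17987 148358 764713
39 15064 151281 613432
40 12084 154261 459171
41 9045 157300 301871
42 5946 160399 141472
43 2786 141472 0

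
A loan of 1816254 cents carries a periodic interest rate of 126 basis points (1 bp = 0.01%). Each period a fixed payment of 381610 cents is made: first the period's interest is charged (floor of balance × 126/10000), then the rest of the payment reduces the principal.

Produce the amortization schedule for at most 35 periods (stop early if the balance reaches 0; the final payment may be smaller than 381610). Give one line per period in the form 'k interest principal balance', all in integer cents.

1. interest=⌊1816254·126/10000⌋=22884; principal=381610-22884=358726; balance=1816254-358726=1457528
2. interest=⌊1457528·126/10000⌋=18364; principal=381610-18364=363246; balance=1457528-363246=1094282
3. interest=⌊1094282·126/10000⌋=13787; principal=381610-13787=367823; balance=1094282-367823=726459
4. interest=⌊726459·126/10000⌋=9153; principal=381610-9153=372457; balance=726459-372457=354002
5. interest=⌊354002·126/10000⌋=4460; principal=min(381610-4460,354002)=354002; balance=354002-354002=0

1 22884 358726 1457528
2 18364 363246 1094282
3 13787 367823 726459
4 9153 372457 354002
5 4460 354002 0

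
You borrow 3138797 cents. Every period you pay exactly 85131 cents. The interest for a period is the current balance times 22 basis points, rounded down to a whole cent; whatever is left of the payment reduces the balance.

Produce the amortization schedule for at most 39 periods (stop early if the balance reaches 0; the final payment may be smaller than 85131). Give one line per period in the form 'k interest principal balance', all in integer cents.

1. interest=⌊3138797·22/10000⌋=6905; principal=85131-6905=78226; balance=3138797-78226=3060571
2. interest=⌊3060571·22/10000⌋=6733; principal=85131-6733=78398; balance=3060571-78398=2982173
3. interest=⌊2982173·22/10000⌋=6560; principal=85131-6560=78571; balance=2982173-78571=2903602
4. interest=⌊2903602·22/10000⌋=6387; principal=85131-6387=78744; balance=2903602-78744=2824858
5. interest=⌊2824858·22/10000⌋=6214; principal=85131-6214=78917; balance=2824858-78917=2745941
6. interest=⌊2745941·22/10000⌋=6041; principal=85131-6041=79090; balance=2745941-79090=2666851
7. interest=⌊2666851·22/10000⌋=5867; principal=85131-5867=79264; balance=2666851-79264=2587587
8. interest=⌊2587587·22/10000⌋=5692; principal=85131-5692=79439; balance=2587587-79439=2508148
9. interest=⌊2508148·22/10000⌋=5517; principal=85131-5517=79614; balance=2508148-79614=2428534
10. interest=⌊2428534·22/10000⌋=5342; principal=85131-5342=79789; balance=2428534-79789=2348745
11. interest=⌊2348745·22/10000⌋=5167; principal=85131-5167=79964; balance=2348745-79964=2268781
12. interest=⌊2268781·22/10000⌋=4991; principal=85131-4991=80140; balance=2268781-80140=2188641
13. interest=⌊2188641·22/10000⌋=4815; principal=85131-4815=80316; balance=2188641-80316=2108325
14. interest=⌊2108325·22/10000⌋=4638; principal=85131-4638=80493; balance=2108325-80493=2027832
15. interest=⌊2027832·22/10000⌋=4461; principal=85131-4461=80670; balance=2027832-80670=1947162
16. interest=⌊1947162·22/10000⌋=4283; principal=85131-4283=80848; balance=1947162-80848=1866314
17. interest=⌊1866314·22/10000⌋=4105; principal=85131-4105=81026; balance=1866314-81026=1785288
18. interest=⌊1785288·22/10000⌋=3927; principal=85131-3927=81204; balance=1785288-81204=1704084
19. interest=⌊1704084·22/10000⌋=3748; principal=85131-3748=81383; balance=1704084-81383=1622701
20. interest=⌊1622701·22/10000⌋=3569; principal=85131-3569=81562; balance=1622701-81562=1541139
21. interest=⌊1541139·22/10000⌋=3390; principal=85131-3390=81741; balance=1541139-81741=1459398
22. interest=⌊1459398·22/10000⌋=3210; principal=85131-3210=81921; balance=1459398-81921=1377477
23. interest=⌊1377477·22/10000⌋=3030; principal=85131-3030=82101; balance=1377477-82101=1295376
24. interest=⌊1295376·22/10000⌋=2849; principal=85131-2849=82282; balance=1295376-82282=1213094
25. interest=⌊1213094·22/10000⌋=2668; principal=85131-2668=82463; balance=1213094-82463=1130631
26. interest=⌊1130631·22/10000⌋=2487; principal=85131-2487=82644; balance=1130631-82644=1047987
27. interest=⌊1047987·22/10000⌋=2305; principal=85131-2305=82826; balance=1047987-82826=965161
28. interest=⌊965161·22/10000⌋=2123; principal=85131-2123=83008; balance=965161-83008=882153
29. interest=⌊882153·22/10000⌋=1940; principal=85131-1940=83191; balance=882153-83191=798962
30. interest=⌊798962·22/10000⌋=1757; principal=85131-1757=83374; balance=798962-83374=715588
31. interest=⌊715588·22/10000⌋=1574; principal=85131-1574=83557; balance=715588-83557=632031
32. interest=⌊632031·22/10000⌋=1390; principal=85131-1390=83741; balance=632031-83741=548290
33. interest=⌊548290·22/10000⌋=1206; principal=85131-1206=83925; balance=548290-83925=464365
34. interest=⌊464365·22/10000⌋=1021; principal=85131-1021=84110; balance=464365-84110=380255
35. interest=⌊380255·22/10000⌋=836; principal=85131-836=84295; balance=380255-84295=295960
36. interest=⌊295960·22/10000⌋=651; principal=85131-651=84480; balance=295960-84480=211480
37. interest=⌊211480·22/10000⌋=465; principal=85131-465=84666; balance=211480-84666=126814
38. interest=⌊126814·22/10000⌋=278; principal=85131-278=84853; balance=126814-84853=41961
39. interest=⌊41961·22/10000⌋=92; principal=min(85131-92,41961)=41961; balance=41961-41961=0

1 6905 78226 3060571
2 6733 78398 2982173
3 6560 78571 2903602
4 6387 78744 2824858
5 6214 78917 2745941
6 6041 79090 2666851
7 5867 79264 2587587
8 5692 79439 2508148
9 5517 79614 2428534
10 5342 79789 2348745
11 5167 79964 2268781
12 4991 80140 2188641
13 4815 80316 2108325
14 4638 80493 2027832
15 4461 80670 1947162
16 4283 80848 1866314
17 4105 81026 1785288
18 3927 81204 1704084
19 3748 81383 1622701
20 3569 81562 1541139
21 3390 81741 1459398
22 3210 81921 1377477
23 3030 82101 1295376
24 2849 82282 1213094
25 2668 82463 1130631
26 2487 82644 1047987
27 2305 82826 965161
28 2123 83008 882153
29 1940 83191 798962
30 1757 83374 715588
31 1574 83557 632031
32 1390 83741 548290
33 1206 83925 464365
34 1021 84110 380255
35 836 84295 295960
36 651 84480 211480
37 465 84666 126814
38 278 84853 41961
39 92 41961 0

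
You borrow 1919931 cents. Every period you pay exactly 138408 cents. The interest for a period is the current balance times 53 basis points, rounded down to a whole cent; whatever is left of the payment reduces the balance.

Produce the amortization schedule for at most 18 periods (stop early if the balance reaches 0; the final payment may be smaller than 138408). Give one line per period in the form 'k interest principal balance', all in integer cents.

1. interest=⌊1919931·53/10000⌋=10175; principal=138408-10175=128233; balance=1919931-128233=1791698
2. interest=⌊1791698·53/10000⌋=9495; principal=138408-9495=128913; balance=1791698-128913=1662785
3. interest=⌊1662785·53/10000⌋=8812; principal=138408-8812=129596; balance=1662785-129596=1533189
4. interest=⌊1533189·53/10000⌋=8125; principal=138408-8125=130283; balance=1533189-130283=1402906
5. interest=⌊1402906·53/10000⌋=7435; principal=138408-7435=130973; balance=1402906-130973=1271933
6. interest=⌊1271933·53/10000⌋=6741; principal=138408-6741=131667; balance=1271933-131667=1140266
7. interest=⌊1140266·53/10000⌋=6043; principal=138408-6043=132365; balance=1140266-132365=1007901
8. interest=⌊1007901·53/10000⌋=5341; principal=138408-5341=133067; balance=1007901-133067=874834
9. interest=⌊874834·53/10000⌋=4636; principal=138408-4636=133772; balance=874834-133772=741062
10. interest=⌊741062·53/10000⌋=3927; principal=138408-3927=134481; balance=741062-134481=606581
11. interest=⌊606581·53/10000⌋=3214; principal=138408-3214=135194; balance=606581-135194=471387
12. interest=⌊471387·53/10000⌋=2498; principal=138408-2498=135910; balance=471387-135910=335477
13. interest=⌊335477·53/10000⌋=1778; principal=138408-1778=136630; balance=335477-136630=198847
14. interest=⌊198847·53/10000⌋=1053; principal=138408-1053=137355; balance=198847-137355=61492
15. interest=⌊61492·53/10000⌋=325; principal=min(138408-325,61492)=61492; balance=61492-61492=0

1 10175 128233 1791698
2 9495 128913 1662785
3 8812 129596 1533189
4 8125 130283 1402906
5 7435 130973 1271933
6 6741 131667 1140266
7 6043 132365 1007901
8 5341 133067 874834
9 4636 133772 741062
10 3927 134481 606581
11 3214 135194 471387
12 2498 135910 335477
13 1778 136630 198847
14 1053 137355 61492
15 325 61492 0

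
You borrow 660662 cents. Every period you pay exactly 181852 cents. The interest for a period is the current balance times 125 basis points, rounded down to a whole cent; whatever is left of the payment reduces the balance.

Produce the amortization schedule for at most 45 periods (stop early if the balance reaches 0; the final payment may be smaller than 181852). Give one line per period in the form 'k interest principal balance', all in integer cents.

1. interest=⌊660662·125/10000⌋=8258; principal=181852-8258=173594; balance=660662-173594=487068
2. interest=⌊487068·125/10000⌋=6088; principal=181852-6088=175764; balance=487068-175764=311304
3. interest=⌊311304·125/10000⌋=3891; principal=181852-3891=177961; balance=311304-177961=133343
4. interest=⌊133343·125/10000⌋=1666; principal=min(181852-1666,133343)=133343; balance=133343-133343=0

1 8258 173594 487068
2 6088 175764 311304
3 3891 177961 133343
4 1666 133343 0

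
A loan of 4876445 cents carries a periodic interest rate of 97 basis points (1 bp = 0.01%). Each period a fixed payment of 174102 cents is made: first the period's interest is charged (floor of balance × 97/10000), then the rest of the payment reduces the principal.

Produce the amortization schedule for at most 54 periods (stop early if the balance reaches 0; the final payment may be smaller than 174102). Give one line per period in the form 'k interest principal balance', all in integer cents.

1 47301 126801 4749644
2 46071 128031 4621613
3 44829 129273 4492340
4 43575 130527 4361813
5 42309 131793 4230020
6 41031 133071 4096949
7 39740 134362 3962587
8 38437 135665 3826922
9 37121 136981 3689941
10 35792 138310 3551631
11 34450 139652 3411979
12 33096 141006 3270973
13 31728 142374 3128599
14 30347 143755 2984844
15 28952 145150 2839694
16 27545 146557 2693137
17 26123 147979 2545158
18 24688 149414 2395744
19 23238 150864 2244880
20 21775 152327 2092553
21 20297 153805 1938748
22 18805 155297 1783451
23 17299 156803 1626648
24 15778 158324 1468324
25 14242 159860 1308464
26 12692 161410 1147054
27 11126 162976 984078
28 9545 164557 819521
29 7949 166153 653368
30 6337 167765 485603
31 4710 169392 316211
32 3067 171035 145176
33 1408 145176 0

1. interest=⌊4876445·97/10000⌋=47301; principal=174102-47301=126801; balance=4876445-126801=4749644
2. interest=⌊4749644·97/10000⌋=46071; principal=174102-46071=128031; balance=4749644-128031=4621613
3. interest=⌊4621613·97/10000⌋=44829; principal=174102-44829=129273; balance=4621613-129273=4492340
4. interest=⌊4492340·97/10000⌋=43575; principal=174102-43575=130527; balance=4492340-130527=4361813
5. interest=⌊4361813·97/10000⌋=42309; principal=174102-42309=131793; balance=4361813-131793=4230020
6. interest=⌊4230020·97/10000⌋=41031; principal=174102-41031=133071; balance=4230020-133071=4096949
7. interest=⌊4096949·97/10000⌋=39740; principal=174102-39740=134362; balance=4096949-134362=3962587
8. interest=⌊3962587·97/10000⌋=38437; principal=174102-38437=135665; balance=3962587-135665=3826922
9. interest=⌊3826922·97/10000⌋=37121; principal=174102-37121=136981; balance=3826922-136981=3689941
10. interest=⌊3689941·97/10000⌋=35792; principal=174102-35792=138310; balance=3689941-138310=3551631
11. interest=⌊3551631·97/10000⌋=34450; principal=174102-34450=139652; balance=3551631-139652=3411979
12. interest=⌊3411979·97/10000⌋=33096; principal=174102-33096=141006; balance=3411979-141006=3270973
13. interest=⌊3270973·97/10000⌋=31728; principal=174102-31728=142374; balance=3270973-142374=3128599
14. interest=⌊3128599·97/10000⌋=30347; principal=174102-30347=143755; balance=3128599-143755=2984844
15. interest=⌊2984844·97/10000⌋=28952; principal=174102-28952=145150; balance=2984844-145150=2839694
16. interest=⌊2839694·97/10000⌋=27545; principal=174102-27545=146557; balance=2839694-146557=2693137
17. interest=⌊2693137·97/10000⌋=26123; principal=174102-26123=147979; balance=2693137-147979=2545158
18. interest=⌊2545158·97/10000⌋=24688; principal=174102-24688=149414; balance=2545158-149414=2395744
19. interest=⌊2395744·97/10000⌋=23238; principal=174102-23238=150864; balance=2395744-150864=2244880
20. interest=⌊2244880·97/10000⌋=21775; principal=174102-21775=152327; balance=2244880-152327=2092553
21. interest=⌊2092553·97/10000⌋=20297; principal=174102-20297=153805; balance=2092553-153805=1938748
22. interest=⌊1938748·97/10000⌋=18805; principal=174102-18805=155297; balance=1938748-155297=1783451
23. interest=⌊1783451·97/10000⌋=17299; principal=174102-17299=156803; balance=1783451-156803=1626648
24. interest=⌊1626648·97/10000⌋=15778; principal=174102-15778=158324; balance=1626648-158324=1468324
25. interest=⌊1468324·97/10000⌋=14242; principal=174102-14242=159860; balance=1468324-159860=1308464
26. interest=⌊1308464·97/10000⌋=12692; principal=174102-12692=161410; balance=1308464-161410=1147054
27. interest=⌊1147054·97/10000⌋=11126; principal=174102-11126=162976; balance=1147054-162976=984078
28. interest=⌊984078·97/10000⌋=9545; principal=174102-9545=164557; balance=984078-164557=819521
29. interest=⌊819521·97/10000⌋=7949; principal=174102-7949=166153; balance=819521-166153=653368
30. interest=⌊653368·97/10000⌋=6337; principal=174102-6337=167765; balance=653368-167765=485603
31. interest=⌊485603·97/10000⌋=4710; principal=174102-4710=169392; balance=485603-169392=316211
32. interest=⌊316211·97/10000⌋=3067; principal=174102-3067=171035; balance=316211-171035=145176
33. interest=⌊145176·97/10000⌋=1408; principal=min(174102-1408,145176)=145176; balance=145176-145176=0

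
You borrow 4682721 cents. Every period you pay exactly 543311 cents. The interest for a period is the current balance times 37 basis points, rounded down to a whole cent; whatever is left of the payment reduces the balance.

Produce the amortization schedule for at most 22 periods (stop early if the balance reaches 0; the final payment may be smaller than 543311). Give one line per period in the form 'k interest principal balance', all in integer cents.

1 17326 525985 4156736
2 15379 527932 3628804
3 13426 529885 3098919
4 11466 531845 2567074
5 9498 533813 2033261
6 7523 535788 1497473
7 5540 537771 959702
8 3550 539761 419941
9 1553 419941 0

1. interest=⌊4682721·37/10000⌋=17326; principal=543311-17326=525985; balance=4682721-525985=4156736
2. interest=⌊4156736·37/10000⌋=15379; principal=543311-15379=527932; balance=4156736-527932=3628804
3. interest=⌊3628804·37/10000⌋=13426; principal=543311-13426=529885; balance=3628804-529885=3098919
4. interest=⌊3098919·37/10000⌋=11466; principal=543311-11466=531845; balance=3098919-531845=2567074
5. interest=⌊2567074·37/10000⌋=9498; principal=543311-9498=533813; balance=2567074-533813=2033261
6. interest=⌊2033261·37/10000⌋=7523; principal=543311-7523=535788; balance=2033261-535788=1497473
7. interest=⌊1497473·37/10000⌋=5540; principal=543311-5540=537771; balance=1497473-537771=959702
8. interest=⌊959702·37/10000⌋=3550; principal=543311-3550=539761; balance=959702-539761=419941
9. interest=⌊419941·37/10000⌋=1553; principal=min(543311-1553,419941)=419941; balance=419941-419941=0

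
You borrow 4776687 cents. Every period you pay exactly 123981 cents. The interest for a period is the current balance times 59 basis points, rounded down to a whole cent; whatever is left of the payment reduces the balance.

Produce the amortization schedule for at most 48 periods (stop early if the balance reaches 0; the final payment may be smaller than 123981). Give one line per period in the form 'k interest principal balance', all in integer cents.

1. interest=⌊4776687·59/10000⌋=28182; principal=123981-28182=95799; balance=4776687-95799=4680888
2. interest=⌊4680888·59/10000⌋=27617; principal=123981-27617=96364; balance=4680888-96364=4584524
3. interest=⌊4584524·59/10000⌋=27048; principal=123981-27048=96933; balance=4584524-96933=4487591
4. interest=⌊4487591·59/10000⌋=26476; principal=123981-26476=97505; balance=4487591-97505=4390086
5. interest=⌊4390086·59/10000⌋=25901; principal=123981-25901=98080; balance=4390086-98080=4292006
6. interest=⌊4292006·59/10000⌋=25322; principal=123981-25322=98659; balance=4292006-98659=4193347
7. interest=⌊4193347·59/10000⌋=24740; principal=123981-24740=99241; balance=4193347-99241=4094106
8. interest=⌊4094106·59/10000⌋=24155; principal=123981-24155=99826; balance=4094106-99826=3994280
9. interest=⌊3994280·59/10000⌋=23566; principal=123981-23566=100415; balance=3994280-100415=3893865
10. interest=⌊3893865·59/10000⌋=22973; principal=123981-22973=101008; balance=3893865-101008=3792857
11. interest=⌊3792857·59/10000⌋=22377; principal=123981-22377=101604; balance=3792857-101604=3691253
12. interest=⌊3691253·59/10000⌋=21778; principal=123981-21778=102203; balance=3691253-102203=3589050
13. interest=⌊3589050·59/10000⌋=21175; principal=123981-21175=102806; balance=3589050-102806=3486244
14. interest=⌊3486244·59/10000⌋=20568; principal=123981-20568=103413; balance=3486244-103413=3382831
15. interest=⌊3382831·59/10000⌋=19958; principal=123981-19958=104023; balance=3382831-104023=3278808
16. interest=⌊3278808·59/10000⌋=19344; principal=123981-19344=104637; balance=3278808-104637=3174171
17. interest=⌊3174171·59/10000⌋=18727; principal=123981-18727=105254; balance=3174171-105254=3068917
18. interest=⌊3068917·59/10000⌋=18106; principal=123981-18106=105875; balance=3068917-105875=2963042
19. interest=⌊2963042·59/10000⌋=17481; principal=123981-17481=106500; balance=2963042-106500=2856542
20. interest=⌊2856542·59/10000⌋=16853; principal=123981-16853=107128; balance=2856542-107128=2749414
21. interest=⌊2749414·59/10000⌋=16221; principal=123981-16221=107760; balance=2749414-107760=2641654
22. interest=⌊2641654·59/10000⌋=15585; principal=123981-15585=108396; balance=2641654-108396=2533258
23. interest=⌊2533258·59/10000⌋=14946; principal=123981-14946=109035; balance=2533258-109035=2424223
24. interest=⌊2424223·59/10000⌋=14302; principal=123981-14302=109679; balance=2424223-109679=2314544
25. interest=⌊2314544·59/10000⌋=13655; principal=123981-13655=110326; balance=2314544-110326=2204218
26. interest=⌊2204218·59/10000⌋=13004; principal=123981-13004=110977; balance=2204218-110977=2093241
27. interest=⌊2093241·59/10000⌋=12350; principal=123981-12350=111631; balance=2093241-111631=1981610
28. interest=⌊1981610·59/10000⌋=11691; principal=123981-11691=112290; balance=1981610-112290=1869320
29. interest=⌊1869320·59/10000⌋=11028; principal=123981-11028=112953; balance=1869320-112953=1756367
30. interest=⌊1756367·59/10000⌋=10362; principal=123981-10362=113619; balance=1756367-113619=1642748
31. interest=⌊1642748·59/10000⌋=9692; principal=123981-9692=114289; balance=1642748-114289=1528459
32. interest=⌊1528459·59/10000⌋=9017; principal=123981-9017=114964; balance=1528459-114964=1413495
33. interest=⌊1413495·59/10000⌋=8339; principal=123981-8339=115642; balance=1413495-115642=1297853
34. interest=⌊1297853·59/10000⌋=7657; principal=123981-7657=116324; balance=1297853-116324=1181529
35. interest=⌊1181529·59/10000⌋=6971; principal=123981-6971=117010; balance=1181529-117010=1064519
36. interest=⌊1064519·59/10000⌋=6280; principal=123981-6280=117701; balance=1064519-117701=946818
37. interest=⌊946818·59/10000⌋=5586; principal=123981-5586=118395; balance=946818-118395=828423
38. interest=⌊828423·59/10000⌋=4887; principal=123981-4887=119094; balance=828423-119094=709329
39. interest=⌊709329·59/10000⌋=4185; principal=123981-4185=119796; balance=709329-119796=589533
40. interest=⌊589533·59/10000⌋=3478; principal=123981-3478=120503; balance=589533-120503=469030
41. interest=⌊469030·59/10000⌋=2767; principal=123981-2767=121214; balance=469030-121214=347816
42. interest=⌊347816·59/10000⌋=2052; principal=123981-2052=121929; balance=347816-121929=225887
43. interest=⌊225887·59/10000⌋=1332; principal=123981-1332=122649; balance=225887-122649=103238
44. interest=⌊103238·59/10000⌋=609; principal=min(123981-609,103238)=103238; balance=103238-103238=0

1 28182 95799 4680888
2 27617 96364 4584524
3 27048 96933 4487591
4 26476 97505 4390086
5 25901 98080 4292006
6 25322 98659 4193347
7 24740 99241 4094106
8 24155 99826 3994280
9 23566 100415 3893865
10 22973 101008 3792857
11 22377 101604 3691253
12 21778 102203 3589050
13 21175 102806 3486244
14 20568 103413 3382831
15 19958 104023 3278808
16 19344 104637 3174171
17 18727 105254 3068917
18 18106 105875 2963042
19 17481 106500 2856542
20 16853 107128 2749414
21 16221 107760 2641654
22 15585 108396 2533258
23 14946 109035 2424223
24 14302 109679 2314544
25 13655 110326 2204218
26 13004 110977 2093241
27 12350 111631 1981610
28 11691 112290 1869320
29 11028 112953 1756367
30 10362 113619 1642748
31 9692 114289 1528459
32 9017 114964 1413495
33 8339 115642 1297853
34 7657 116324 1181529
35 6971 117010 1064519
36 6280 117701 946818
37 5586 118395 828423
38 4887 119094 709329
39 4185 119796 589533
40 3478 120503 469030
41 2767 121214 347816
42 2052 121929 225887
43 1332 122649 103238
44 609 103238 0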